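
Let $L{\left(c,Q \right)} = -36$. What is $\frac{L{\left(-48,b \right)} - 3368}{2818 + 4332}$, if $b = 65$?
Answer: $- \frac{1702}{3575} \approx -0.47608$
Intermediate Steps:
$\frac{L{\left(-48,b \right)} - 3368}{2818 + 4332} = \frac{-36 - 3368}{2818 + 4332} = - \frac{3404}{7150} = \left(-3404\right) \frac{1}{7150} = - \frac{1702}{3575}$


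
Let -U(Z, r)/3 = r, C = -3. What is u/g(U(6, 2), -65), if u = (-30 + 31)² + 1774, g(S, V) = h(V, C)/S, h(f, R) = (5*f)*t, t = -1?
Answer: -426/13 ≈ -32.769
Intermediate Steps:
U(Z, r) = -3*r
h(f, R) = -5*f (h(f, R) = (5*f)*(-1) = -5*f)
g(S, V) = -5*V/S (g(S, V) = (-5*V)/S = -5*V/S)
u = 1775 (u = 1² + 1774 = 1 + 1774 = 1775)
u/g(U(6, 2), -65) = 1775/((-5*(-65)/(-3*2))) = 1775/((-5*(-65)/(-6))) = 1775/((-5*(-65)*(-⅙))) = 1775/(-325/6) = 1775*(-6/325) = -426/13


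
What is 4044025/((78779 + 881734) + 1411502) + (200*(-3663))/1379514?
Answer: 128035030495/109074263357 ≈ 1.1738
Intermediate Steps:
4044025/((78779 + 881734) + 1411502) + (200*(-3663))/1379514 = 4044025/(960513 + 1411502) - 732600*1/1379514 = 4044025/2372015 - 122100/229919 = 4044025*(1/2372015) - 122100/229919 = 808805/474403 - 122100/229919 = 128035030495/109074263357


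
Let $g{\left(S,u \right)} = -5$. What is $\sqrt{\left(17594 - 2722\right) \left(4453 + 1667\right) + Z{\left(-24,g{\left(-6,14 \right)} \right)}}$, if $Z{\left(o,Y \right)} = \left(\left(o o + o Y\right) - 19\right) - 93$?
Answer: $2 \sqrt{22754306} \approx 9540.3$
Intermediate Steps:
$Z{\left(o,Y \right)} = -112 + o^{2} + Y o$ ($Z{\left(o,Y \right)} = \left(\left(o^{2} + Y o\right) - 19\right) - 93 = \left(-19 + o^{2} + Y o\right) - 93 = -112 + o^{2} + Y o$)
$\sqrt{\left(17594 - 2722\right) \left(4453 + 1667\right) + Z{\left(-24,g{\left(-6,14 \right)} \right)}} = \sqrt{\left(17594 - 2722\right) \left(4453 + 1667\right) - \left(-8 - 576\right)} = \sqrt{14872 \cdot 6120 + \left(-112 + 576 + 120\right)} = \sqrt{91016640 + 584} = \sqrt{91017224} = 2 \sqrt{22754306}$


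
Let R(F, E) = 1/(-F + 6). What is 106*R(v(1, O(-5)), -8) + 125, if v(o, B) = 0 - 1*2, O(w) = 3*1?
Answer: 553/4 ≈ 138.25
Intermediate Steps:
O(w) = 3
v(o, B) = -2 (v(o, B) = 0 - 2 = -2)
R(F, E) = 1/(6 - F)
106*R(v(1, O(-5)), -8) + 125 = 106*(-1/(-6 - 2)) + 125 = 106*(-1/(-8)) + 125 = 106*(-1*(-⅛)) + 125 = 106*(⅛) + 125 = 53/4 + 125 = 553/4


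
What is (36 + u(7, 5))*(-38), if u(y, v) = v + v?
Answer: -1748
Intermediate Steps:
u(y, v) = 2*v
(36 + u(7, 5))*(-38) = (36 + 2*5)*(-38) = (36 + 10)*(-38) = 46*(-38) = -1748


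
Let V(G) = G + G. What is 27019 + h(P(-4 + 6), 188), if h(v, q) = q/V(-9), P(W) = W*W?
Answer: 243077/9 ≈ 27009.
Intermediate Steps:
V(G) = 2*G
P(W) = W²
h(v, q) = -q/18 (h(v, q) = q/((2*(-9))) = q/(-18) = q*(-1/18) = -q/18)
27019 + h(P(-4 + 6), 188) = 27019 - 1/18*188 = 27019 - 94/9 = 243077/9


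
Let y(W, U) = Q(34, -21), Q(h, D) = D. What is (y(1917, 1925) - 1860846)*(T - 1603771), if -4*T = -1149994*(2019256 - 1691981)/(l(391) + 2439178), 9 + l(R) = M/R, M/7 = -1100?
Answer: 5555576104700887130931/1907414758 ≈ 2.9126e+12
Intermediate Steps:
y(W, U) = -21
M = -7700 (M = 7*(-1100) = -7700)
l(R) = -9 - 7700/R
T = 73579217981425/1907414758 (T = -(-574997)/(2*(((-9 - 7700/391) + 2439178)/(2019256 - 1691981))) = -(-574997)/(2*(((-9 - 7700*1/391) + 2439178)/327275)) = -(-574997)/(2*(((-9 - 7700/391) + 2439178)*(1/327275))) = -(-574997)/(2*((-11219/391 + 2439178)*(1/327275))) = -(-574997)/(2*((953707379/391)*(1/327275))) = -(-574997)/(2*953707379/127964525) = -(-574997)*127964525/(2*953707379) = -¼*(-147158435962850/953707379) = 73579217981425/1907414758 ≈ 38575.)
(y(1917, 1925) - 1860846)*(T - 1603771) = (-21 - 1860846)*(73579217981425/1907414758 - 1603771) = -1860867*(-2985477255870993/1907414758) = 5555576104700887130931/1907414758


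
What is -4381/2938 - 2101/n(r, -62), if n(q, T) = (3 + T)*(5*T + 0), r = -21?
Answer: -1659639/1033385 ≈ -1.6060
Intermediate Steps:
n(q, T) = 5*T*(3 + T) (n(q, T) = (3 + T)*(5*T) = 5*T*(3 + T))
-4381/2938 - 2101/n(r, -62) = -4381/2938 - 2101*(-1/(310*(3 - 62))) = -4381*1/2938 - 2101/(5*(-62)*(-59)) = -337/226 - 2101/18290 = -1659639/1033385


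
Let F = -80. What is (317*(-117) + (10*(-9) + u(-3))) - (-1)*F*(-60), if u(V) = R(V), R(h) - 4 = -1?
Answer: -32376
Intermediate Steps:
R(h) = 3 (R(h) = 4 - 1 = 3)
u(V) = 3
(317*(-117) + (10*(-9) + u(-3))) - (-1)*F*(-60) = (317*(-117) + (10*(-9) + 3)) - (-1)*(-80*(-60)) = (-37089 + (-90 + 3)) - (-1)*4800 = (-37089 - 87) - 1*(-4800) = -37176 + 4800 = -32376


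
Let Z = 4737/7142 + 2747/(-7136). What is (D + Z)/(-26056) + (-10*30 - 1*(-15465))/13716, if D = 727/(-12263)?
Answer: 3429934111529932955/3102231055031793408 ≈ 1.1056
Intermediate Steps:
D = -727/12263 (D = 727*(-1/12263) = -727/12263 ≈ -0.059284)
Z = 7092079/25482656 (Z = 4737*(1/7142) + 2747*(-1/7136) = 4737/7142 - 2747/7136 = 7092079/25482656 ≈ 0.27831)
(D + Z)/(-26056) + (-10*30 - 1*(-15465))/13716 = (-727/12263 + 7092079/25482656)/(-26056) + (-10*30 - 1*(-15465))/13716 = (68444273865/312493810528)*(-1/26056) + (-300 + 15465)*(1/13716) = -68444273865/8142338727117568 + 15165*(1/13716) = -68444273865/8142338727117568 + 1685/1524 = 3429934111529932955/3102231055031793408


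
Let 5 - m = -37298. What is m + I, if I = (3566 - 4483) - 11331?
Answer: 25055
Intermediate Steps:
m = 37303 (m = 5 - 1*(-37298) = 5 + 37298 = 37303)
I = -12248 (I = -917 - 11331 = -12248)
m + I = 37303 - 12248 = 25055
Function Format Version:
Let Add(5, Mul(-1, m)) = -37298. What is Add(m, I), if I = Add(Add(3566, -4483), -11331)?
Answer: 25055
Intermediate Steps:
m = 37303 (m = Add(5, Mul(-1, -37298)) = Add(5, 37298) = 37303)
I = -12248 (I = Add(-917, -11331) = -12248)
Add(m, I) = Add(37303, -12248) = 25055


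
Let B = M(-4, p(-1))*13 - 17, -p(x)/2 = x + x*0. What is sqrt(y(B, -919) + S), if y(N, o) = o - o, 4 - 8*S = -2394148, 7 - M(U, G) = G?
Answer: 19*sqrt(829) ≈ 547.05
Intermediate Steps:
p(x) = -2*x (p(x) = -2*(x + x*0) = -2*(x + 0) = -2*x)
M(U, G) = 7 - G
S = 299269 (S = 1/2 - 1/8*(-2394148) = 1/2 + 598537/2 = 299269)
B = 48 (B = (7 - (-2)*(-1))*13 - 17 = (7 - 1*2)*13 - 17 = (7 - 2)*13 - 17 = 5*13 - 17 = 65 - 17 = 48)
y(N, o) = 0
sqrt(y(B, -919) + S) = sqrt(0 + 299269) = sqrt(299269) = 19*sqrt(829)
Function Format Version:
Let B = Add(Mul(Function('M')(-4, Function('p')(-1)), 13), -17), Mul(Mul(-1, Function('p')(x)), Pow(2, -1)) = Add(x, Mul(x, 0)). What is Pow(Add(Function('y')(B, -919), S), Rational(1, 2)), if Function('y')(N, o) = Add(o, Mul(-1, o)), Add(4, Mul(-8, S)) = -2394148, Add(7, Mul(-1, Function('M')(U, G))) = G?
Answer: Mul(19, Pow(829, Rational(1, 2))) ≈ 547.05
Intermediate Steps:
Function('p')(x) = Mul(-2, x) (Function('p')(x) = Mul(-2, Add(x, Mul(x, 0))) = Mul(-2, Add(x, 0)) = Mul(-2, x))
Function('M')(U, G) = Add(7, Mul(-1, G))
S = 299269 (S = Add(Rational(1, 2), Mul(Rational(-1, 8), -2394148)) = Add(Rational(1, 2), Rational(598537, 2)) = 299269)
B = 48 (B = Add(Mul(Add(7, Mul(-1, Mul(-2, -1))), 13), -17) = Add(Mul(Add(7, Mul(-1, 2)), 13), -17) = Add(Mul(Add(7, -2), 13), -17) = Add(Mul(5, 13), -17) = Add(65, -17) = 48)
Function('y')(N, o) = 0
Pow(Add(Function('y')(B, -919), S), Rational(1, 2)) = Pow(Add(0, 299269), Rational(1, 2)) = Pow(299269, Rational(1, 2)) = Mul(19, Pow(829, Rational(1, 2)))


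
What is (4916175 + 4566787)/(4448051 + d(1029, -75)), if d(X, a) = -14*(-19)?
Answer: 9482962/4448317 ≈ 2.1318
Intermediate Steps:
d(X, a) = 266
(4916175 + 4566787)/(4448051 + d(1029, -75)) = (4916175 + 4566787)/(4448051 + 266) = 9482962/4448317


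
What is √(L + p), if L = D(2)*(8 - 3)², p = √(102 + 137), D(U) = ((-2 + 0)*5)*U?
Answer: √(-500 + √239) ≈ 22.012*I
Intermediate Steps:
D(U) = -10*U (D(U) = (-2*5)*U = -10*U)
p = √239 ≈ 15.460
L = -500 (L = (-10*2)*(8 - 3)² = -20*5² = -20*25 = -500)
√(L + p) = √(-500 + √239)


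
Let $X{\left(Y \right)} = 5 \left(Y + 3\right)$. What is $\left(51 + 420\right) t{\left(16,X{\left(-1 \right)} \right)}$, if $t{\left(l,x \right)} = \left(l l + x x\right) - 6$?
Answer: $164850$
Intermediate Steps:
$X{\left(Y \right)} = 15 + 5 Y$ ($X{\left(Y \right)} = 5 \left(3 + Y\right) = 15 + 5 Y$)
$t{\left(l,x \right)} = -6 + l^{2} + x^{2}$ ($t{\left(l,x \right)} = \left(l^{2} + x^{2}\right) - 6 = -6 + l^{2} + x^{2}$)
$\left(51 + 420\right) t{\left(16,X{\left(-1 \right)} \right)} = \left(51 + 420\right) \left(-6 + 16^{2} + \left(15 + 5 \left(-1\right)\right)^{2}\right) = 471 \left(-6 + 256 + \left(15 - 5\right)^{2}\right) = 471 \left(-6 + 256 + 10^{2}\right) = 471 \left(-6 + 256 + 100\right) = 471 \cdot 350 = 164850$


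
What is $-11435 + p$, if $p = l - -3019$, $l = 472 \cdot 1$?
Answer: $-7944$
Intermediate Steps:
$l = 472$
$p = 3491$ ($p = 472 - -3019 = 472 + 3019 = 3491$)
$-11435 + p = -11435 + 3491 = -7944$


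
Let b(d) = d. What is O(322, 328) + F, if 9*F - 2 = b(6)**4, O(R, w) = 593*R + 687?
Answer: 1725995/9 ≈ 1.9178e+5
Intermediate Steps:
O(R, w) = 687 + 593*R
F = 1298/9 (F = 2/9 + (1/9)*6**4 = 2/9 + (1/9)*1296 = 2/9 + 144 = 1298/9 ≈ 144.22)
O(322, 328) + F = (687 + 593*322) + 1298/9 = (687 + 190946) + 1298/9 = 191633 + 1298/9 = 1725995/9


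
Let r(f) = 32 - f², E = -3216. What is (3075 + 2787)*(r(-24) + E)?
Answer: -22041120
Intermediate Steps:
(3075 + 2787)*(r(-24) + E) = (3075 + 2787)*((32 - 1*(-24)²) - 3216) = 5862*((32 - 1*576) - 3216) = 5862*((32 - 576) - 3216) = 5862*(-544 - 3216) = 5862*(-3760) = -22041120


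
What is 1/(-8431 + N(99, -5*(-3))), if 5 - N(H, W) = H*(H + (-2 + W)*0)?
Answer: -1/18227 ≈ -5.4864e-5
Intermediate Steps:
N(H, W) = 5 - H**2 (N(H, W) = 5 - H*(H + (-2 + W)*0) = 5 - H*(H + 0) = 5 - H*H = 5 - H**2)
1/(-8431 + N(99, -5*(-3))) = 1/(-8431 + (5 - 1*99**2)) = 1/(-8431 + (5 - 1*9801)) = 1/(-8431 + (5 - 9801)) = 1/(-8431 - 9796) = 1/(-18227) = -1/18227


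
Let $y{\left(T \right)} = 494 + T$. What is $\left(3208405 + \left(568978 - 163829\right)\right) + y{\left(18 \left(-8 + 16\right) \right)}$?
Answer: $3614192$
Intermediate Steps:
$\left(3208405 + \left(568978 - 163829\right)\right) + y{\left(18 \left(-8 + 16\right) \right)} = \left(3208405 + \left(568978 - 163829\right)\right) + \left(494 + 18 \left(-8 + 16\right)\right) = \left(3208405 + 405149\right) + \left(494 + 18 \cdot 8\right) = 3613554 + \left(494 + 144\right) = 3613554 + 638 = 3614192$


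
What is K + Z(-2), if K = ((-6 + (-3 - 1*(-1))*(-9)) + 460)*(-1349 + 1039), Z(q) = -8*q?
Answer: -146304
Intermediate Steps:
K = -146320 (K = ((-6 + (-3 + 1)*(-9)) + 460)*(-310) = ((-6 - 2*(-9)) + 460)*(-310) = ((-6 + 18) + 460)*(-310) = (12 + 460)*(-310) = 472*(-310) = -146320)
K + Z(-2) = -146320 - 8*(-2) = -146320 + 16 = -146304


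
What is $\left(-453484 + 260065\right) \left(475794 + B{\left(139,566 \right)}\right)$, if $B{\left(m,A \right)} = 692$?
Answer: $-92161445634$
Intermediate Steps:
$\left(-453484 + 260065\right) \left(475794 + B{\left(139,566 \right)}\right) = \left(-453484 + 260065\right) \left(475794 + 692\right) = \left(-193419\right) 476486 = -92161445634$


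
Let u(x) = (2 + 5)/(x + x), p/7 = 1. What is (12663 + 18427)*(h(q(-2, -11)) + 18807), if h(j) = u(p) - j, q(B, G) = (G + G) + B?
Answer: 585471335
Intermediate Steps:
p = 7 (p = 7*1 = 7)
q(B, G) = B + 2*G (q(B, G) = 2*G + B = B + 2*G)
u(x) = 7/(2*x) (u(x) = 7/((2*x)) = 7*(1/(2*x)) = 7/(2*x))
h(j) = ½ - j (h(j) = (7/2)/7 - j = (7/2)*(⅐) - j = ½ - j)
(12663 + 18427)*(h(q(-2, -11)) + 18807) = (12663 + 18427)*((½ - (-2 + 2*(-11))) + 18807) = 31090*((½ - (-2 - 22)) + 18807) = 31090*((½ - 1*(-24)) + 18807) = 31090*((½ + 24) + 18807) = 31090*(49/2 + 18807) = 31090*(37663/2) = 585471335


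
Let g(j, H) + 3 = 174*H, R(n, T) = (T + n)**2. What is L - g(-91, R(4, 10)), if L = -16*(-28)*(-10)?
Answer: -38581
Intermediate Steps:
L = -4480 (L = 448*(-10) = -4480)
g(j, H) = -3 + 174*H
L - g(-91, R(4, 10)) = -4480 - (-3 + 174*(10 + 4)**2) = -4480 - (-3 + 174*14**2) = -4480 - (-3 + 174*196) = -4480 - (-3 + 34104) = -4480 - 1*34101 = -4480 - 34101 = -38581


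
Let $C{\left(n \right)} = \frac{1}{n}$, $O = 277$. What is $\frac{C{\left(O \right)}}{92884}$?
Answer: $\frac{1}{25728868} \approx 3.8867 \cdot 10^{-8}$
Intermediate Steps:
$\frac{C{\left(O \right)}}{92884} = \frac{1}{277 \cdot 92884} = \frac{1}{277} \cdot \frac{1}{92884} = \frac{1}{25728868}$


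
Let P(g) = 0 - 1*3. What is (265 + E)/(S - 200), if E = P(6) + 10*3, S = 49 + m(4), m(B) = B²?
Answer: -292/135 ≈ -2.1630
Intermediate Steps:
P(g) = -3 (P(g) = 0 - 3 = -3)
S = 65 (S = 49 + 4² = 49 + 16 = 65)
E = 27 (E = -3 + 10*3 = -3 + 30 = 27)
(265 + E)/(S - 200) = (265 + 27)/(65 - 200) = 292/(-135) = 292*(-1/135) = -292/135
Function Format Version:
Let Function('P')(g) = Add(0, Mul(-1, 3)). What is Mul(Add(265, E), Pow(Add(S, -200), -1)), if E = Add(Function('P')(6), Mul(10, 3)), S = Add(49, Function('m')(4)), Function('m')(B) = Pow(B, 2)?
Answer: Rational(-292, 135) ≈ -2.1630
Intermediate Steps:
Function('P')(g) = -3 (Function('P')(g) = Add(0, -3) = -3)
S = 65 (S = Add(49, Pow(4, 2)) = Add(49, 16) = 65)
E = 27 (E = Add(-3, Mul(10, 3)) = Add(-3, 30) = 27)
Mul(Add(265, E), Pow(Add(S, -200), -1)) = Mul(Add(265, 27), Pow(Add(65, -200), -1)) = Mul(292, Pow(-135, -1)) = Mul(292, Rational(-1, 135)) = Rational(-292, 135)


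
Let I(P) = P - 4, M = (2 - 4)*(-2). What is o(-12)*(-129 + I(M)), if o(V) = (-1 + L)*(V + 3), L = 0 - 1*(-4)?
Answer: 3483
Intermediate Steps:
M = 4 (M = -2*(-2) = 4)
L = 4 (L = 0 + 4 = 4)
o(V) = 9 + 3*V (o(V) = (-1 + 4)*(V + 3) = 3*(3 + V) = 9 + 3*V)
I(P) = -4 + P
o(-12)*(-129 + I(M)) = (9 + 3*(-12))*(-129 + (-4 + 4)) = (9 - 36)*(-129 + 0) = -27*(-129) = 3483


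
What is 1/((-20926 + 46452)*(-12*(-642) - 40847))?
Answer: -1/846008218 ≈ -1.1820e-9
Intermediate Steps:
1/((-20926 + 46452)*(-12*(-642) - 40847)) = 1/(25526*(7704 - 40847)) = 1/(25526*(-33143)) = 1/(-846008218) = -1/846008218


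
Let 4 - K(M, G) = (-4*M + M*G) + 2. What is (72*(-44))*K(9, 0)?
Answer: -120384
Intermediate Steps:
K(M, G) = 2 + 4*M - G*M (K(M, G) = 4 - ((-4*M + M*G) + 2) = 4 - ((-4*M + G*M) + 2) = 4 - (2 - 4*M + G*M) = 4 + (-2 + 4*M - G*M) = 2 + 4*M - G*M)
(72*(-44))*K(9, 0) = (72*(-44))*(2 + 4*9 - 1*0*9) = -3168*(2 + 36 + 0) = -3168*38 = -120384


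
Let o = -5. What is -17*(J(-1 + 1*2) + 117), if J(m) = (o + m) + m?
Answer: -1938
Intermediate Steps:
J(m) = -5 + 2*m (J(m) = (-5 + m) + m = -5 + 2*m)
-17*(J(-1 + 1*2) + 117) = -17*((-5 + 2*(-1 + 1*2)) + 117) = -17*((-5 + 2*(-1 + 2)) + 117) = -17*((-5 + 2*1) + 117) = -17*((-5 + 2) + 117) = -17*(-3 + 117) = -17*114 = -1938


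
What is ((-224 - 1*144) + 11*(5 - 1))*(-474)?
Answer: 153576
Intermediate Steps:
((-224 - 1*144) + 11*(5 - 1))*(-474) = ((-224 - 144) + 11*4)*(-474) = (-368 + 44)*(-474) = -324*(-474) = 153576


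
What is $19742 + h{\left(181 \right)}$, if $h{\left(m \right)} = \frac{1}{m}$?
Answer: $\frac{3573303}{181} \approx 19742.0$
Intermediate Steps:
$19742 + h{\left(181 \right)} = 19742 + \frac{1}{181} = \frac{3573303}{181}$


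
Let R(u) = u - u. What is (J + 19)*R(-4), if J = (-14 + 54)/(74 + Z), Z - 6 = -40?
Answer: 0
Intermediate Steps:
Z = -34 (Z = 6 - 40 = -34)
R(u) = 0
J = 1 (J = (-14 + 54)/(74 - 34) = 40/40 = 40*(1/40) = 1)
(J + 19)*R(-4) = (1 + 19)*0 = 20*0 = 0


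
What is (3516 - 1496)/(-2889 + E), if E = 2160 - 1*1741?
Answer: -202/247 ≈ -0.81781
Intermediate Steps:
E = 419 (E = 2160 - 1741 = 419)
(3516 - 1496)/(-2889 + E) = (3516 - 1496)/(-2889 + 419) = 2020/(-2470) = 2020*(-1/2470) = -202/247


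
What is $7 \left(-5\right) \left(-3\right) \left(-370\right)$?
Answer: $-38850$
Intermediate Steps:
$7 \left(-5\right) \left(-3\right) \left(-370\right) = \left(-35\right) \left(-3\right) \left(-370\right) = 105 \left(-370\right) = -38850$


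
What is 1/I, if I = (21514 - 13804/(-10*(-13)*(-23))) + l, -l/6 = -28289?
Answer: 1495/285922662 ≈ 5.2287e-6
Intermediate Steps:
l = 169734 (l = -6*(-28289) = 169734)
I = 285922662/1495 (I = (21514 - 13804/(-10*(-13)*(-23))) + 169734 = (21514 - 13804/(130*(-23))) + 169734 = (21514 - 13804/(-2990)) + 169734 = (21514 - 13804*(-1/2990)) + 169734 = (21514 + 6902/1495) + 169734 = 32170332/1495 + 169734 = 285922662/1495 ≈ 1.9125e+5)
1/I = 1/(285922662/1495) = 1495/285922662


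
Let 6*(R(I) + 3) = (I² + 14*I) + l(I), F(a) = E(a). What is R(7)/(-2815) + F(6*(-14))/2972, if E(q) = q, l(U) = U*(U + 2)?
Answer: -82891/2091545 ≈ -0.039631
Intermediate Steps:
l(U) = U*(2 + U)
F(a) = a
R(I) = -3 + I²/6 + 7*I/3 + I*(2 + I)/6 (R(I) = -3 + ((I² + 14*I) + I*(2 + I))/6 = -3 + (I² + 14*I + I*(2 + I))/6 = -3 + (I²/6 + 7*I/3 + I*(2 + I)/6) = -3 + I²/6 + 7*I/3 + I*(2 + I)/6)
R(7)/(-2815) + F(6*(-14))/2972 = (-3 + (⅓)*7² + (8/3)*7)/(-2815) + (6*(-14))/2972 = (-3 + (⅓)*49 + 56/3)*(-1/2815) - 84*1/2972 = (-3 + 49/3 + 56/3)*(-1/2815) - 21/743 = 32*(-1/2815) - 21/743 = -32/2815 - 21/743 = -82891/2091545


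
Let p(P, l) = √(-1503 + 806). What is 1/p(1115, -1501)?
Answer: -I*√697/697 ≈ -0.037878*I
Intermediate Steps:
p(P, l) = I*√697 (p(P, l) = √(-697) = I*√697)
1/p(1115, -1501) = 1/(I*√697) = -I*√697/697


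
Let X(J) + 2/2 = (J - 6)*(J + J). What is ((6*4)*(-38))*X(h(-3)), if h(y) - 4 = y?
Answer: 10032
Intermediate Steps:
h(y) = 4 + y
X(J) = -1 + 2*J*(-6 + J) (X(J) = -1 + (J - 6)*(J + J) = -1 + (-6 + J)*(2*J) = -1 + 2*J*(-6 + J))
((6*4)*(-38))*X(h(-3)) = ((6*4)*(-38))*(-1 - 12*(4 - 3) + 2*(4 - 3)**2) = (24*(-38))*(-1 - 12*1 + 2*1**2) = -912*(-1 - 12 + 2*1) = -912*(-1 - 12 + 2) = -912*(-11) = 10032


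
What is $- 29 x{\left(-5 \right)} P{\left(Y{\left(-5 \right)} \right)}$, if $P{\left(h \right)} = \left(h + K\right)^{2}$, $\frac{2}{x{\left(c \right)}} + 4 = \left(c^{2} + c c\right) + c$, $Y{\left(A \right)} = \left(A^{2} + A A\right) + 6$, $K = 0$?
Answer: $- \frac{181888}{41} \approx -4436.3$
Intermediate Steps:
$Y{\left(A \right)} = 6 + 2 A^{2}$ ($Y{\left(A \right)} = \left(A^{2} + A^{2}\right) + 6 = 2 A^{2} + 6 = 6 + 2 A^{2}$)
$x{\left(c \right)} = \frac{2}{-4 + c + 2 c^{2}}$ ($x{\left(c \right)} = \frac{2}{-4 + \left(\left(c^{2} + c c\right) + c\right)} = \frac{2}{-4 + \left(\left(c^{2} + c^{2}\right) + c\right)} = \frac{2}{-4 + \left(2 c^{2} + c\right)} = \frac{2}{-4 + \left(c + 2 c^{2}\right)} = \frac{2}{-4 + c + 2 c^{2}}$)
$P{\left(h \right)} = h^{2}$ ($P{\left(h \right)} = \left(h + 0\right)^{2} = h^{2}$)
$- 29 x{\left(-5 \right)} P{\left(Y{\left(-5 \right)} \right)} = - 29 \frac{2}{-4 - 5 + 2 \left(-5\right)^{2}} \left(6 + 2 \left(-5\right)^{2}\right)^{2} = - 29 \frac{2}{-4 - 5 + 2 \cdot 25} \left(6 + 2 \cdot 25\right)^{2} = - 29 \frac{2}{-4 - 5 + 50} \left(6 + 50\right)^{2} = - 29 \cdot \frac{2}{41} \cdot 56^{2} = - 29 \cdot 2 \cdot \frac{1}{41} \cdot 3136 = \left(-29\right) \frac{2}{41} \cdot 3136 = \left(- \frac{58}{41}\right) 3136 = - \frac{181888}{41}$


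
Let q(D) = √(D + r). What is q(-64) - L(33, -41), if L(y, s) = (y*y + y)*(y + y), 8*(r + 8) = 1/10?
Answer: -74052 + I*√28795/20 ≈ -74052.0 + 8.4845*I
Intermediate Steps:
r = -639/80 (r = -8 + (⅛)/10 = -8 + (⅛)*(⅒) = -8 + 1/80 = -639/80 ≈ -7.9875)
L(y, s) = 2*y*(y + y²) (L(y, s) = (y² + y)*(2*y) = (y + y²)*(2*y) = 2*y*(y + y²))
q(D) = √(-639/80 + D) (q(D) = √(D - 639/80) = √(-639/80 + D))
q(-64) - L(33, -41) = √(-3195 + 400*(-64))/20 - 2*33²*(1 + 33) = √(-3195 - 25600)/20 - 2*1089*34 = √(-28795)/20 - 1*74052 = (I*√28795)/20 - 74052 = I*√28795/20 - 74052 = -74052 + I*√28795/20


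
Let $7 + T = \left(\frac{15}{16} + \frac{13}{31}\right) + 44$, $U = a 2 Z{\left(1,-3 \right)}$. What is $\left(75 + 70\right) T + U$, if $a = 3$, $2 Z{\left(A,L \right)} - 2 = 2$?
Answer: $\frac{2764577}{496} \approx 5573.7$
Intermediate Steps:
$Z{\left(A,L \right)} = 2$ ($Z{\left(A,L \right)} = 1 + \frac{1}{2} \cdot 2 = 1 + 1 = 2$)
$U = 12$ ($U = 3 \cdot 2 \cdot 2 = 6 \cdot 2 = 12$)
$T = \frac{19025}{496}$ ($T = -7 + \left(\left(\frac{15}{16} + \frac{13}{31}\right) + 44\right) = -7 + \left(\frac{673}{496} + 44\right) = -7 + \frac{22497}{496} = \frac{19025}{496} \approx 38.357$)
$\left(75 + 70\right) T + U = \left(75 + 70\right) \frac{19025}{496} + 12 = 145 \cdot \frac{19025}{496} + 12 = \frac{2758625}{496} + 12 = \frac{2764577}{496}$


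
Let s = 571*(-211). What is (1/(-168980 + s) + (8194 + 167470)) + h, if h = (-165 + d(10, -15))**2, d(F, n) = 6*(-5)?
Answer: 61854631628/289461 ≈ 2.1369e+5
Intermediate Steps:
s = -120481
d(F, n) = -30
h = 38025 (h = (-165 - 30)**2 = (-195)**2 = 38025)
(1/(-168980 + s) + (8194 + 167470)) + h = (1/(-168980 - 120481) + (8194 + 167470)) + 38025 = (1/(-289461) + 175664) + 38025 = (-1/289461 + 175664) + 38025 = 50847877103/289461 + 38025 = 61854631628/289461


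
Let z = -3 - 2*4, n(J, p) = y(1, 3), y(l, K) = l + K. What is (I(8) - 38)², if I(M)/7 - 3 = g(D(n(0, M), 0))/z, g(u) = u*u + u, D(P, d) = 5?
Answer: 157609/121 ≈ 1302.6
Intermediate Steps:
y(l, K) = K + l
n(J, p) = 4 (n(J, p) = 3 + 1 = 4)
g(u) = u + u² (g(u) = u² + u = u + u²)
z = -11 (z = -3 - 8 = -11)
I(M) = 21/11 (I(M) = 21 + 7*((5*(1 + 5))/(-11)) = 21 + 7*((5*6)*(-1/11)) = 21 + 7*(30*(-1/11)) = 21 + 7*(-30/11) = 21 - 210/11 = 21/11)
(I(8) - 38)² = (21/11 - 38)² = (-397/11)² = 157609/121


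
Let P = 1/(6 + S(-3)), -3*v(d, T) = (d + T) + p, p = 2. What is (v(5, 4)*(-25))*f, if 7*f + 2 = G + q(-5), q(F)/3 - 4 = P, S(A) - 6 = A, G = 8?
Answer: 15125/63 ≈ 240.08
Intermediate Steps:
v(d, T) = -2/3 - T/3 - d/3 (v(d, T) = -((d + T) + 2)/3 = -((T + d) + 2)/3 = -(2 + T + d)/3 = -2/3 - T/3 - d/3)
S(A) = 6 + A
P = 1/9 (P = 1/(6 + (6 - 3)) = 1/(6 + 3) = 1/9 ≈ 0.11111)
q(F) = 37/3 (q(F) = 12 + 3*(1/9) = 12 + 1/3 = 37/3)
f = 55/21 (f = -2/7 + (8 + 37/3)/7 = -2/7 + (1/7)*(61/3) = -2/7 + 61/21 = 55/21 ≈ 2.6190)
(v(5, 4)*(-25))*f = ((-2/3 - 1/3*4 - 1/3*5)*(-25))*(55/21) = ((-2/3 - 4/3 - 5/3)*(-25))*(55/21) = -11/3*(-25)*(55/21) = (275/3)*(55/21) = 15125/63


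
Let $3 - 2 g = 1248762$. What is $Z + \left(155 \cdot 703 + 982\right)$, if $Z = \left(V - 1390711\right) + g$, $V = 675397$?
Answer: $- \frac{2459493}{2} \approx -1.2297 \cdot 10^{6}$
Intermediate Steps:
$g = - \frac{1248759}{2}$ ($g = \frac{3}{2} - 624381 = - \frac{1248759}{2} \approx -6.2438 \cdot 10^{5}$)
$Z = - \frac{2679387}{2}$ ($Z = \left(675397 - 1390711\right) - \frac{1248759}{2} = -715314 - \frac{1248759}{2} = - \frac{2679387}{2} \approx -1.3397 \cdot 10^{6}$)
$Z + \left(155 \cdot 703 + 982\right) = - \frac{2679387}{2} + \left(155 \cdot 703 + 982\right) = - \frac{2679387}{2} + \left(108965 + 982\right) = - \frac{2679387}{2} + 109947 = - \frac{2459493}{2}$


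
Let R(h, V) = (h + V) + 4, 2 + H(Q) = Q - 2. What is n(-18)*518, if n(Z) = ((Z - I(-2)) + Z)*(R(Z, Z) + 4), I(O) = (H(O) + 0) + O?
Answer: 406112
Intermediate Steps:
H(Q) = -4 + Q (H(Q) = -2 + (Q - 2) = -2 + (-2 + Q) = -4 + Q)
R(h, V) = 4 + V + h (R(h, V) = (V + h) + 4 = 4 + V + h)
I(O) = -4 + 2*O (I(O) = ((-4 + O) + 0) + O = (-4 + O) + O = -4 + 2*O)
n(Z) = (8 + 2*Z)² (n(Z) = ((Z - (-4 + 2*(-2))) + Z)*((4 + Z + Z) + 4) = ((Z - (-4 - 4)) + Z)*((4 + 2*Z) + 4) = ((Z - 1*(-8)) + Z)*(8 + 2*Z) = ((Z + 8) + Z)*(8 + 2*Z) = ((8 + Z) + Z)*(8 + 2*Z) = (8 + 2*Z)*(8 + 2*Z) = (8 + 2*Z)²)
n(-18)*518 = (64 + 4*(-18)² + 32*(-18))*518 = (64 + 4*324 - 576)*518 = (64 + 1296 - 576)*518 = 784*518 = 406112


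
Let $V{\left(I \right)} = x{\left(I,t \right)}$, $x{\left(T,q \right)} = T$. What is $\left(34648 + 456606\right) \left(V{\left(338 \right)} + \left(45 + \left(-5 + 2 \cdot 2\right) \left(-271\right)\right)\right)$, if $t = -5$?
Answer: $321280116$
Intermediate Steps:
$V{\left(I \right)} = I$
$\left(34648 + 456606\right) \left(V{\left(338 \right)} + \left(45 + \left(-5 + 2 \cdot 2\right) \left(-271\right)\right)\right) = \left(34648 + 456606\right) \left(338 + \left(45 + \left(-5 + 2 \cdot 2\right) \left(-271\right)\right)\right) = 491254 \left(338 + \left(45 + \left(-5 + 4\right) \left(-271\right)\right)\right) = 491254 \left(338 + \left(45 - -271\right)\right) = 491254 \left(338 + \left(45 + 271\right)\right) = 491254 \left(338 + 316\right) = 491254 \cdot 654 = 321280116$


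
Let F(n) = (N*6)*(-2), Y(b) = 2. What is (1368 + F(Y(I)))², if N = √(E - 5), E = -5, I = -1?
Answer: 1869984 - 32832*I*√10 ≈ 1.87e+6 - 1.0382e+5*I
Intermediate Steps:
N = I*√10 (N = √(-5 - 5) = √(-10) = I*√10 ≈ 3.1623*I)
F(n) = -12*I*√10 (F(n) = ((I*√10)*6)*(-2) = (6*I*√10)*(-2) = -12*I*√10)
(1368 + F(Y(I)))² = (1368 - 12*I*√10)²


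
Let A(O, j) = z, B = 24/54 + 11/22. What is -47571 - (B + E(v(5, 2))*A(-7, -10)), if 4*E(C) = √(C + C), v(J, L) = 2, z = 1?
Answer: -428152/9 ≈ -47572.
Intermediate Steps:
B = 17/18 (B = 24*(1/54) + 11*(1/22) = 4/9 + ½ = 17/18 ≈ 0.94444)
A(O, j) = 1
E(C) = √2*√C/4 (E(C) = √(C + C)/4 = √(2*C)/4 = (√2*√C)/4 = √2*√C/4)
-47571 - (B + E(v(5, 2))*A(-7, -10)) = -47571 - (17/18 + (√2*√2/4)*1) = -47571 - (17/18 + (½)*1) = -47571 - (17/18 + ½) = -47571 - 1*13/9 = -47571 - 13/9 = -428152/9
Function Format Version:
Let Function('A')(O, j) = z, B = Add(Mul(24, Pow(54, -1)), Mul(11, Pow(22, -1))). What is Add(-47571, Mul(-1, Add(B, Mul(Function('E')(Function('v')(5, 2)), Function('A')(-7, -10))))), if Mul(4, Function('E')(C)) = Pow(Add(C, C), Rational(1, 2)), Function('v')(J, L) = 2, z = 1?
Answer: Rational(-428152, 9) ≈ -47572.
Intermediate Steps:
B = Rational(17, 18) (B = Add(Mul(24, Rational(1, 54)), Mul(11, Rational(1, 22))) = Add(Rational(4, 9), Rational(1, 2)) = Rational(17, 18) ≈ 0.94444)
Function('A')(O, j) = 1
Function('E')(C) = Mul(Rational(1, 4), Pow(2, Rational(1, 2)), Pow(C, Rational(1, 2))) (Function('E')(C) = Mul(Rational(1, 4), Pow(Add(C, C), Rational(1, 2))) = Mul(Rational(1, 4), Pow(Mul(2, C), Rational(1, 2))) = Mul(Rational(1, 4), Mul(Pow(2, Rational(1, 2)), Pow(C, Rational(1, 2)))) = Mul(Rational(1, 4), Pow(2, Rational(1, 2)), Pow(C, Rational(1, 2))))
Add(-47571, Mul(-1, Add(B, Mul(Function('E')(Function('v')(5, 2)), Function('A')(-7, -10))))) = Add(-47571, Mul(-1, Add(Rational(17, 18), Mul(Mul(Rational(1, 4), Pow(2, Rational(1, 2)), Pow(2, Rational(1, 2))), 1)))) = Add(-47571, Mul(-1, Add(Rational(17, 18), Mul(Rational(1, 2), 1)))) = Add(-47571, Mul(-1, Add(Rational(17, 18), Rational(1, 2)))) = Add(-47571, Mul(-1, Rational(13, 9))) = Add(-47571, Rational(-13, 9)) = Rational(-428152, 9)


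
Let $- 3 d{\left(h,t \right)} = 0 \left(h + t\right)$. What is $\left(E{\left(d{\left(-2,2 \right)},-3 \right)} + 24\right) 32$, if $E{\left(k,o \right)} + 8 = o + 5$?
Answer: $576$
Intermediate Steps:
$d{\left(h,t \right)} = 0$ ($d{\left(h,t \right)} = - \frac{0 \left(h + t\right)}{3} = \left(- \frac{1}{3}\right) 0 = 0$)
$E{\left(k,o \right)} = -3 + o$ ($E{\left(k,o \right)} = -8 + \left(o + 5\right) = -8 + \left(5 + o\right) = -3 + o$)
$\left(E{\left(d{\left(-2,2 \right)},-3 \right)} + 24\right) 32 = \left(\left(-3 - 3\right) + 24\right) 32 = \left(-6 + 24\right) 32 = 18 \cdot 32 = 576$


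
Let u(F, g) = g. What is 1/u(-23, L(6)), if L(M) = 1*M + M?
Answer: 1/12 ≈ 0.083333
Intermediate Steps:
L(M) = 2*M (L(M) = M + M = 2*M)
1/u(-23, L(6)) = 1/(2*6) = 1/12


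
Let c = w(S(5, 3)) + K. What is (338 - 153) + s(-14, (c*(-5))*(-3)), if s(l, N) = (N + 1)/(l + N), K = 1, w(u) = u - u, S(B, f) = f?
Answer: 201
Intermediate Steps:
w(u) = 0
c = 1 (c = 0 + 1 = 1)
s(l, N) = (1 + N)/(N + l)
(338 - 153) + s(-14, (c*(-5))*(-3)) = (338 - 153) + (1 + (1*(-5))*(-3))/((1*(-5))*(-3) - 14) = 185 + (1 - 5*(-3))/(-5*(-3) - 14) = 185 + (1 + 15)/(15 - 14) = 185 + 16/1 = 185 + 1*16 = 185 + 16 = 201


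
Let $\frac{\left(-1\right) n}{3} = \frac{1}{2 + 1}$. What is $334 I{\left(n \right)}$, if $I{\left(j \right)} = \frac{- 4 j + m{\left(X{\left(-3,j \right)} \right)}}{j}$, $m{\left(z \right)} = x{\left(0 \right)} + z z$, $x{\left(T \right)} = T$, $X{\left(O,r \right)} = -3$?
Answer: $-4342$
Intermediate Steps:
$m{\left(z \right)} = z^{2}$ ($m{\left(z \right)} = 0 + z z = 0 + z^{2} = z^{2}$)
$n = -1$ ($n = - \frac{3}{2 + 1} = - \frac{3}{3} = \left(-3\right) \frac{1}{3} = -1$)
$I{\left(j \right)} = \frac{9 - 4 j}{j}$ ($I{\left(j \right)} = \frac{- 4 j + \left(-3\right)^{2}}{j} = \frac{- 4 j + 9}{j} = \frac{9 - 4 j}{j}$)
$334 I{\left(n \right)} = 334 \left(-4 + \frac{9}{-1}\right) = 334 \left(-4 + 9 \left(-1\right)\right) = 334 \left(-4 - 9\right) = 334 \left(-13\right) = -4342$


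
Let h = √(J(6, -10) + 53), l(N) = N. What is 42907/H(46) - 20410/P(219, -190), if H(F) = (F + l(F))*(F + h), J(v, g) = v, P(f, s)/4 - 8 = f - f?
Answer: -20648429/32912 - 42907*√59/189244 ≈ -629.13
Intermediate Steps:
P(f, s) = 32 (P(f, s) = 32 + 4*(f - f) = 32 + 4*0 = 32 + 0 = 32)
h = √59 (h = √(6 + 53) = √59 ≈ 7.6811)
H(F) = 2*F*(F + √59) (H(F) = (F + F)*(F + √59) = (2*F)*(F + √59) = 2*F*(F + √59))
42907/H(46) - 20410/P(219, -190) = 42907/((2*46*(46 + √59))) - 20410/32 = 42907/(4232 + 92*√59) - 20410*1/32 = 42907/(4232 + 92*√59) - 10205/16 = -10205/16 + 42907/(4232 + 92*√59)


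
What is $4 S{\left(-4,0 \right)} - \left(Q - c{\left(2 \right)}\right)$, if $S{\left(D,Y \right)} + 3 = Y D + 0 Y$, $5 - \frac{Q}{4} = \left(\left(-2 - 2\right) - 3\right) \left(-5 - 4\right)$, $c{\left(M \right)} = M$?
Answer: $222$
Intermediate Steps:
$Q = -232$ ($Q = 20 - 4 \left(\left(-2 - 2\right) - 3\right) \left(-5 - 4\right) = 20 - 4 \left(\left(-2 - 2\right) - 3\right) \left(-9\right) = 20 - 4 \left(-4 - 3\right) \left(-9\right) = 20 - 4 \left(\left(-7\right) \left(-9\right)\right) = 20 - 252 = -232$)
$S{\left(D,Y \right)} = -3 + D Y$ ($S{\left(D,Y \right)} = -3 + \left(Y D + 0 Y\right) = -3 + \left(D Y + 0\right) = -3 + D Y$)
$4 S{\left(-4,0 \right)} - \left(Q - c{\left(2 \right)}\right) = 4 \left(-3 - 0\right) + \left(2 - -232\right) = 4 \left(-3 + 0\right) + \left(2 + 232\right) = 4 \left(-3\right) + 234 = -12 + 234 = 222$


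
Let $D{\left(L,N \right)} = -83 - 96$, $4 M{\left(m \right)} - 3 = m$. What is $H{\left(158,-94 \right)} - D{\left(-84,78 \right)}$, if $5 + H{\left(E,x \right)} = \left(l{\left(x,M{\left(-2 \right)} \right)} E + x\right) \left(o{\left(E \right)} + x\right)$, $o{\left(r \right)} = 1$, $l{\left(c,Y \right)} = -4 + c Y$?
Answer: $413001$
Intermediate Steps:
$M{\left(m \right)} = \frac{3}{4} + \frac{m}{4}$
$D{\left(L,N \right)} = -179$
$l{\left(c,Y \right)} = -4 + Y c$
$H{\left(E,x \right)} = -5 + \left(1 + x\right) \left(x + E \left(-4 + \frac{x}{4}\right)\right)$ ($H{\left(E,x \right)} = -5 + \left(\left(-4 + \left(\frac{3}{4} + \frac{1}{4} \left(-2\right)\right) x\right) E + x\right) \left(1 + x\right) = -5 + \left(\left(-4 + \left(\frac{3}{4} - \frac{1}{2}\right) x\right) E + x\right) \left(1 + x\right) = -5 + \left(\left(-4 + \frac{x}{4}\right) E + x\right) \left(1 + x\right) = -5 + \left(E \left(-4 + \frac{x}{4}\right) + x\right) \left(1 + x\right) = -5 + \left(x + E \left(-4 + \frac{x}{4}\right)\right) \left(1 + x\right) = -5 + \left(1 + x\right) \left(x + E \left(-4 + \frac{x}{4}\right)\right)$)
$H{\left(158,-94 \right)} - D{\left(-84,78 \right)} = \left(-5 - 94 + \left(-94\right)^{2} + \frac{1}{4} \cdot 158 \left(-16 - 94\right) + \frac{1}{4} \cdot 158 \left(-94\right) \left(-16 - 94\right)\right) - -179 = \left(-5 - 94 + 8836 + \frac{1}{4} \cdot 158 \left(-110\right) + \frac{1}{4} \cdot 158 \left(-94\right) \left(-110\right)\right) + 179 = \left(-5 - 94 + 8836 - 4345 + 408430\right) + 179 = 412822 + 179 = 413001$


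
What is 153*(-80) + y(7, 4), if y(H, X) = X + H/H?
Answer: -12235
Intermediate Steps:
y(H, X) = 1 + X (y(H, X) = X + 1 = 1 + X)
153*(-80) + y(7, 4) = 153*(-80) + (1 + 4) = -12240 + 5 = -12235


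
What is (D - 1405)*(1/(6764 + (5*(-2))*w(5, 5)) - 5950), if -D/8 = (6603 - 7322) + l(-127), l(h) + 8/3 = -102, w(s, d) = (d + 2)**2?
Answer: -193532713449/6274 ≈ -3.0847e+7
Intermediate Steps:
w(s, d) = (2 + d)**2
l(h) = -314/3 (l(h) = -8/3 - 102 = -314/3)
D = 19768/3 (D = -8*((6603 - 7322) - 314/3) = -8*(-719 - 314/3) = -8*(-2471/3) = 19768/3 ≈ 6589.3)
(D - 1405)*(1/(6764 + (5*(-2))*w(5, 5)) - 5950) = (19768/3 - 1405)*(1/(6764 + (5*(-2))*(2 + 5)**2) - 5950) = 15553*(1/(6764 - 10*7**2) - 5950)/3 = 15553*(1/(6764 - 10*49) - 5950)/3 = 15553*(1/(6764 - 490) - 5950)/3 = 15553*(1/6274 - 5950)/3 = (15553/3)*(-37330299/6274) = -193532713449/6274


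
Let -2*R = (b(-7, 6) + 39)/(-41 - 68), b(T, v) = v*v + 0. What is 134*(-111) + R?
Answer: -3242457/218 ≈ -14874.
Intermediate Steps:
b(T, v) = v**2 (b(T, v) = v**2 + 0 = v**2)
R = 75/218 (R = -(6**2 + 39)/(2*(-41 - 68)) = -(36 + 39)/(2*(-109)) = -75*(-1)/(2*109) = -1/2*(-75/109) = 75/218 ≈ 0.34404)
134*(-111) + R = 134*(-111) + 75/218 = -14874 + 75/218 = -3242457/218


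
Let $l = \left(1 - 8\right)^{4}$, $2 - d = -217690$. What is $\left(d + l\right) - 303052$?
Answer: $-82959$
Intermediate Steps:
$d = 217692$ ($d = 2 - -217690 = 2 + 217690 = 217692$)
$l = 2401$ ($l = \left(-7\right)^{4} = 2401$)
$\left(d + l\right) - 303052 = \left(217692 + 2401\right) - 303052 = 220093 - 303052 = -82959$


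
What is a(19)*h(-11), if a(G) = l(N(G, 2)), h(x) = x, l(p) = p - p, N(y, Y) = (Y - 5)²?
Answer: 0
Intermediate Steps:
N(y, Y) = (-5 + Y)²
l(p) = 0
a(G) = 0
a(19)*h(-11) = 0*(-11) = 0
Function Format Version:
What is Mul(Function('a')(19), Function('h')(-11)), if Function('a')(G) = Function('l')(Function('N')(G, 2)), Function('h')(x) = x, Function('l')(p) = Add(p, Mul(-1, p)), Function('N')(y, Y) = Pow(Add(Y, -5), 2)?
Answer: 0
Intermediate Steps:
Function('N')(y, Y) = Pow(Add(-5, Y), 2)
Function('l')(p) = 0
Function('a')(G) = 0
Mul(Function('a')(19), Function('h')(-11)) = Mul(0, -11) = 0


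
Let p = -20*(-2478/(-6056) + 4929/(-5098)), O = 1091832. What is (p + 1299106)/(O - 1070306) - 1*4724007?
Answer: -196215826956199093/41536418918 ≈ -4.7239e+6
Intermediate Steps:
p = 21521475/1929593 (p = -20*(-2478*(-1/6056) + 4929*(-1/5098)) = -20*(1239/3028 - 4929/5098) = -20*(-4304295/7718372) = 21521475/1929593 ≈ 11.153)
(p + 1299106)/(O - 1070306) - 1*4724007 = (21521475/1929593 + 1299106)/(1091832 - 1070306) - 1*4724007 = (2506767365333/1929593)/21526 - 4724007 = (2506767365333/1929593)*(1/21526) - 4724007 = 2506767365333/41536418918 - 4724007 = -196215826956199093/41536418918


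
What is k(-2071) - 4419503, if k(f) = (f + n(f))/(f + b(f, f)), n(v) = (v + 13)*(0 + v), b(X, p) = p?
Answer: -8841063/2 ≈ -4.4205e+6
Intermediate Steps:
n(v) = v*(13 + v) (n(v) = (13 + v)*v = v*(13 + v))
k(f) = (f + f*(13 + f))/(2*f) (k(f) = (f + f*(13 + f))/(f + f) = (f + f*(13 + f))/((2*f)) = (f + f*(13 + f))*(1/(2*f)) = (f + f*(13 + f))/(2*f))
k(-2071) - 4419503 = (7 + (1/2)*(-2071)) - 4419503 = (7 - 2071/2) - 4419503 = -2057/2 - 4419503 = -8841063/2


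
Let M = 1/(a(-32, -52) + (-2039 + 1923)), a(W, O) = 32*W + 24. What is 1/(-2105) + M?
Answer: -3221/2349180 ≈ -0.0013711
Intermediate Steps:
a(W, O) = 24 + 32*W
M = -1/1116 (M = 1/((24 + 32*(-32)) + (-2039 + 1923)) = 1/((24 - 1024) - 116) = 1/(-1000 - 116) = 1/(-1116) = -1/1116 ≈ -0.00089606)
1/(-2105) + M = 1/(-2105) - 1/1116 = -1/2105 - 1/1116 = -3221/2349180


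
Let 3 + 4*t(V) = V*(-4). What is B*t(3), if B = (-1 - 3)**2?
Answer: -60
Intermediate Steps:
t(V) = -3/4 - V (t(V) = -3/4 + (V*(-4))/4 = -3/4 + (-4*V)/4 = -3/4 - V)
B = 16 (B = (-4)**2 = 16)
B*t(3) = 16*(-3/4 - 1*3) = 16*(-3/4 - 3) = 16*(-15/4) = -60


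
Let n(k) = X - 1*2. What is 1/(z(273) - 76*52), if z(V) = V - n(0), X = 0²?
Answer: -1/3677 ≈ -0.00027196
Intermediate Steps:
X = 0
n(k) = -2 (n(k) = 0 - 1*2 = 0 - 2 = -2)
z(V) = 2 + V (z(V) = V - 1*(-2) = V + 2 = 2 + V)
1/(z(273) - 76*52) = 1/((2 + 273) - 76*52) = 1/(275 - 3952) = 1/(-3677) = -1/3677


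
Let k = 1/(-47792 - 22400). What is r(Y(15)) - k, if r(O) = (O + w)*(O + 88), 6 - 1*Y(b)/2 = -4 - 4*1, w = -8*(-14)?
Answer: 1139918081/70192 ≈ 16240.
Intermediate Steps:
w = 112
Y(b) = 28 (Y(b) = 12 - 2*(-4 - 4*1) = 12 - 2*(-4 - 4) = 12 - 2*(-8) = 12 + 16 = 28)
k = -1/70192 (k = 1/(-70192) = -1/70192 ≈ -1.4247e-5)
r(O) = (88 + O)*(112 + O) (r(O) = (O + 112)*(O + 88) = (112 + O)*(88 + O) = (88 + O)*(112 + O))
r(Y(15)) - k = (9856 + 28**2 + 200*28) - 1*(-1/70192) = (9856 + 784 + 5600) + 1/70192 = 16240 + 1/70192 = 1139918081/70192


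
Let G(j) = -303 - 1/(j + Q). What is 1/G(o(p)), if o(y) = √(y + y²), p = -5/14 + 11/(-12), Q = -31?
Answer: -684540943/207393815745 - 28*√2461/207393815745 ≈ -0.0033007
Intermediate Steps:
p = -107/84 (p = -5*1/14 + 11*(-1/12) = -5/14 - 11/12 = -107/84 ≈ -1.2738)
G(j) = -303 - 1/(-31 + j) (G(j) = -303 - 1/(j - 31) = -303 - 1/(-31 + j))
1/G(o(p)) = 1/((9392 - 303*√2461/84)/(-31 + √(-107*(1 - 107/84)/84))) = 1/((9392 - 303*√2461/84)/(-31 + √(-107/84*(-23/84)))) = 1/((9392 - 101*√2461/28)/(-31 + √(2461/7056))) = 1/((9392 - 101*√2461/28)/(-31 + √2461/84)) = (-31 + √2461/84)/(9392 - 101*√2461/28)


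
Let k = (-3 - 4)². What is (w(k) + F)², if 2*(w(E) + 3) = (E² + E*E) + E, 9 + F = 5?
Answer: 23396569/4 ≈ 5.8491e+6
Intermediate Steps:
F = -4 (F = -9 + 5 = -4)
k = 49 (k = (-7)² = 49)
w(E) = -3 + E² + E/2 (w(E) = -3 + ((E² + E*E) + E)/2 = -3 + ((E² + E²) + E)/2 = -3 + (2*E² + E)/2 = -3 + (E + 2*E²)/2 = -3 + (E² + E/2) = -3 + E² + E/2)
(w(k) + F)² = ((-3 + 49² + (½)*49) - 4)² = ((-3 + 2401 + 49/2) - 4)² = (4845/2 - 4)² = (4837/2)² = 23396569/4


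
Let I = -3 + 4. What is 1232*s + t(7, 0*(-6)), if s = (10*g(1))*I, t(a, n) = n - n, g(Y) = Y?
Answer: 12320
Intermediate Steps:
I = 1
t(a, n) = 0
s = 10 (s = (10*1)*1 = 10*1 = 10)
1232*s + t(7, 0*(-6)) = 1232*10 + 0 = 12320 + 0 = 12320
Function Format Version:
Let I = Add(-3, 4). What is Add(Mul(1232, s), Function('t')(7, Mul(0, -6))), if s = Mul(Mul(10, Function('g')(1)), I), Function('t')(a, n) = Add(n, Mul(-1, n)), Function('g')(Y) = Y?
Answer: 12320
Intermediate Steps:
I = 1
Function('t')(a, n) = 0
s = 10 (s = Mul(Mul(10, 1), 1) = Mul(10, 1) = 10)
Add(Mul(1232, s), Function('t')(7, Mul(0, -6))) = Add(Mul(1232, 10), 0) = Add(12320, 0) = 12320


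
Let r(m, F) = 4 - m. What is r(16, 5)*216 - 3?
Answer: -2595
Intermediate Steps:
r(16, 5)*216 - 3 = (4 - 1*16)*216 - 3 = (4 - 16)*216 - 3 = -12*216 - 3 = -2592 - 3 = -2595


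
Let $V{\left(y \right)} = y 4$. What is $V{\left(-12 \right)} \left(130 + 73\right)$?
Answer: $-9744$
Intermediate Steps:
$V{\left(y \right)} = 4 y$
$V{\left(-12 \right)} \left(130 + 73\right) = 4 \left(-12\right) \left(130 + 73\right) = \left(-48\right) 203 = -9744$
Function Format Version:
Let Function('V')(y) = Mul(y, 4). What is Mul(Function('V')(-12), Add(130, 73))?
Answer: -9744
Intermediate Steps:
Function('V')(y) = Mul(4, y)
Mul(Function('V')(-12), Add(130, 73)) = Mul(Mul(4, -12), Add(130, 73)) = Mul(-48, 203) = -9744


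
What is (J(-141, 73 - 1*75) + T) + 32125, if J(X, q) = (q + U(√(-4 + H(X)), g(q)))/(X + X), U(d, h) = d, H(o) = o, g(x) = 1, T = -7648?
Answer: 3451258/141 - I*√145/282 ≈ 24477.0 - 0.042701*I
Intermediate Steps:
J(X, q) = (q + √(-4 + X))/(2*X) (J(X, q) = (q + √(-4 + X))/(X + X) = (q + √(-4 + X))/((2*X)) = (q + √(-4 + X))*(1/(2*X)) = (q + √(-4 + X))/(2*X))
(J(-141, 73 - 1*75) + T) + 32125 = ((½)*((73 - 1*75) + √(-4 - 141))/(-141) - 7648) + 32125 = ((½)*(-1/141)*((73 - 75) + √(-145)) - 7648) + 32125 = ((½)*(-1/141)*(-2 + I*√145) - 7648) + 32125 = ((1/141 - I*√145/282) - 7648) + 32125 = (-1078367/141 - I*√145/282) + 32125 = 3451258/141 - I*√145/282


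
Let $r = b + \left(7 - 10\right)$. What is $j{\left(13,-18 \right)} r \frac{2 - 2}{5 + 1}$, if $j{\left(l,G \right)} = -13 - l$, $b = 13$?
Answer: $0$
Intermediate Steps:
$r = 10$ ($r = 13 + \left(7 - 10\right) = 13 - 3 = 10$)
$j{\left(13,-18 \right)} r \frac{2 - 2}{5 + 1} = \left(-13 - 13\right) 10 \frac{2 - 2}{5 + 1} = \left(-13 - 13\right) 10 \cdot \frac{0}{6} = - 26 \cdot 10 \cdot 0 \cdot \frac{1}{6} = - 26 \cdot 10 \cdot 0 = \left(-26\right) 0 = 0$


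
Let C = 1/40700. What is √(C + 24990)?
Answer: √413956851407/4070 ≈ 158.08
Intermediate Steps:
C = 1/40700 ≈ 2.4570e-5
√(C + 24990) = √(1/40700 + 24990) = √(1017093001/40700) = √413956851407/4070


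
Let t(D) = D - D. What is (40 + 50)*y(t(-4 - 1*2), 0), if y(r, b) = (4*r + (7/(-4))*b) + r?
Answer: 0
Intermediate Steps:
t(D) = 0
y(r, b) = 5*r - 7*b/4 (y(r, b) = (4*r + (7*(-¼))*b) + r = (4*r - 7*b/4) + r = 5*r - 7*b/4)
(40 + 50)*y(t(-4 - 1*2), 0) = (40 + 50)*(5*0 - 7/4*0) = 90*(0 + 0) = 90*0 = 0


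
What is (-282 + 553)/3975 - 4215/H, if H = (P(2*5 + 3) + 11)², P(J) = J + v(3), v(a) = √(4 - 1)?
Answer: -1067994524/145011975 + 22480*√3/36481 ≈ -6.2976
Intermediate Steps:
v(a) = √3
P(J) = J + √3
H = (24 + √3)² (H = (((2*5 + 3) + √3) + 11)² = (((10 + 3) + √3) + 11)² = ((13 + √3) + 11)² = (24 + √3)² ≈ 662.14)
(-282 + 553)/3975 - 4215/H = (-282 + 553)/3975 - 4215/(24 + √3)² = 271*(1/3975) - 4215/(24 + √3)² = 271/3975 - 4215/(24 + √3)²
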